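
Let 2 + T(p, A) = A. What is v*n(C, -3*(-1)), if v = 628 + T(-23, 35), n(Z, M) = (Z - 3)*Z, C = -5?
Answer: 26440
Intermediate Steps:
T(p, A) = -2 + A
n(Z, M) = Z*(-3 + Z) (n(Z, M) = (-3 + Z)*Z = Z*(-3 + Z))
v = 661 (v = 628 + (-2 + 35) = 628 + 33 = 661)
v*n(C, -3*(-1)) = 661*(-5*(-3 - 5)) = 661*(-5*(-8)) = 661*40 = 26440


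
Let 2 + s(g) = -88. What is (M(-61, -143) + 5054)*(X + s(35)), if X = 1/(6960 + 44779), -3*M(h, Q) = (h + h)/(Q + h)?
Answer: -7201118877667/15832134 ≈ -4.5484e+5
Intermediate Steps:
M(h, Q) = -2*h/(3*(Q + h)) (M(h, Q) = -(h + h)/(3*(Q + h)) = -2*h/(3*(Q + h)))
s(g) = -90 (s(g) = -2 - 88 = -90)
X = 1/51739 ≈ 1.9328e-5
(M(-61, -143) + 5054)*(X + s(35)) = (-2*(-61)/(3*(-143) + 3*(-61)) + 5054)*(1/51739 - 90) = (-2*(-61)/(-429 - 183) + 5054)*(-4656509/51739) = (-2*(-61)/(-612) + 5054)*(-4656509/51739) = (-2*(-61)*(-1/612) + 5054)*(-4656509/51739) = (-61/306 + 5054)*(-4656509/51739) = (1546463/306)*(-4656509/51739) = -7201118877667/15832134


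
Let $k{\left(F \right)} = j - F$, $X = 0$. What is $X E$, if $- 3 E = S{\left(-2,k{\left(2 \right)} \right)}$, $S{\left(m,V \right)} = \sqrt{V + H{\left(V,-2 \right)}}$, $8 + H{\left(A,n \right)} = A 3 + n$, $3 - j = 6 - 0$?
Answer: $0$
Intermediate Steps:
$j = -3$ ($j = 3 - \left(6 - 0\right) = 3 - \left(6 + 0\right) = 3 - 6 = -3$)
$H{\left(A,n \right)} = -8 + n + 3 A$ ($H{\left(A,n \right)} = -8 + \left(A 3 + n\right) = -8 + \left(3 A + n\right) = -8 + \left(n + 3 A\right) = -8 + n + 3 A$)
$k{\left(F \right)} = -3 - F$
$S{\left(m,V \right)} = \sqrt{-10 + 4 V}$ ($S{\left(m,V \right)} = \sqrt{V - \left(10 - 3 V\right)} = \sqrt{V + \left(-10 + 3 V\right)} = \sqrt{-10 + 4 V}$)
$E = - \frac{i \sqrt{30}}{3}$ ($E = - \frac{\sqrt{-10 + 4 \left(-3 - 2\right)}}{3} = - \frac{\sqrt{-10 + 4 \left(-5\right)}}{3} = - \frac{\sqrt{-10 - 20}}{3} = - \frac{\sqrt{-30}}{3} = - \frac{i \sqrt{30}}{3} \approx - 1.8257 i$)
$X E = 0 \left(- \frac{i \sqrt{30}}{3}\right) = 0$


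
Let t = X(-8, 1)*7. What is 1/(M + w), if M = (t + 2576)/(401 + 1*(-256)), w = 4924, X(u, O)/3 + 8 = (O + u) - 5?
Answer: 145/716136 ≈ 0.00020248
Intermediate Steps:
X(u, O) = -39 + 3*O + 3*u (X(u, O) = -24 + 3*((O + u) - 5) = -24 + 3*(-5 + O + u) = -24 + (-15 + 3*O + 3*u) = -39 + 3*O + 3*u)
t = -420 (t = (-39 + 3*1 + 3*(-8))*7 = (-39 + 3 - 24)*7 = -60*7 = -420)
M = 2156/145 (M = (-420 + 2576)/(401 + 1*(-256)) = 2156/(401 - 256) = 2156/145 ≈ 14.869)
1/(M + w) = 1/(2156/145 + 4924) = 1/(716136/145) = 145/716136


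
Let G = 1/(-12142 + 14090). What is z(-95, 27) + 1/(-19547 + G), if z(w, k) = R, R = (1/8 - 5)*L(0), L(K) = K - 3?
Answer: 4455058351/304620440 ≈ 14.625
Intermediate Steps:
L(K) = -3 + K
G = 1/1948 ≈ 0.00051335
R = 117/8 (R = (1/8 - 5)*(-3 + 0) = (⅛ - 5)*(-3) = -39/8*(-3) = 117/8 ≈ 14.625)
z(w, k) = 117/8
z(-95, 27) + 1/(-19547 + G) = 117/8 + 1/(-19547 + 1/1948) = 117/8 + 1/(-38077555/1948) = 117/8 - 1948/38077555 = 4455058351/304620440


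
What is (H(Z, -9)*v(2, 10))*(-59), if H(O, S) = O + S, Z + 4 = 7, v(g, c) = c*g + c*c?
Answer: 42480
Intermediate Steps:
v(g, c) = c**2 + c*g (v(g, c) = c*g + c**2 = c**2 + c*g)
Z = 3 (Z = -4 + 7 = 3)
(H(Z, -9)*v(2, 10))*(-59) = ((3 - 9)*(10*(10 + 2)))*(-59) = -60*12*(-59) = -6*120*(-59) = -720*(-59) = 42480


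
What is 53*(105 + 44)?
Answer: 7897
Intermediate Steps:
53*(105 + 44) = 53*149 = 7897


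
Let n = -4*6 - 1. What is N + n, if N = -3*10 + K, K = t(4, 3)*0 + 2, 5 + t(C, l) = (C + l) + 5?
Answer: -53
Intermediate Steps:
t(C, l) = C + l (t(C, l) = -5 + ((C + l) + 5) = -5 + (5 + C + l) = C + l)
K = 2 (K = (4 + 3)*0 + 2 = 7*0 + 2 = 0 + 2 = 2)
n = -25 (n = -24 - 1 = -25)
N = -28 (N = -3*10 + 2 = -30 + 2 = -28)
N + n = -28 - 25 = -53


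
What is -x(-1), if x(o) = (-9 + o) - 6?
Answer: 16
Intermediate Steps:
x(o) = -15 + o
-x(-1) = -(-15 - 1) = -1*(-16) = 16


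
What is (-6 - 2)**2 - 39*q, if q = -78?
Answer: 3106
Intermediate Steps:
(-6 - 2)**2 - 39*q = (-6 - 2)**2 - 39*(-78) = (-8)**2 + 3042 = 64 + 3042 = 3106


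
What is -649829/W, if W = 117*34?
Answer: -649829/3978 ≈ -163.36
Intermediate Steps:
W = 3978
-649829/W = -649829/3978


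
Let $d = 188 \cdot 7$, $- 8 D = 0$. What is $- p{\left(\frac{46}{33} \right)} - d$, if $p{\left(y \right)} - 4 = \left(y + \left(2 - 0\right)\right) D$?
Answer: $-1320$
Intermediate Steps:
$D = 0$ ($D = \left(- \frac{1}{8}\right) 0 = 0$)
$p{\left(y \right)} = 4$ ($p{\left(y \right)} = 4 + \left(y + \left(2 - 0\right)\right) 0 = 4 + \left(y + \left(2 + 0\right)\right) 0 = 4 + \left(y + 2\right) 0 = 4 + \left(2 + y\right) 0 = 4 + 0 = 4$)
$d = 1316$
$- p{\left(\frac{46}{33} \right)} - d = \left(-1\right) 4 - 1316 = -4 - 1316 = -1320$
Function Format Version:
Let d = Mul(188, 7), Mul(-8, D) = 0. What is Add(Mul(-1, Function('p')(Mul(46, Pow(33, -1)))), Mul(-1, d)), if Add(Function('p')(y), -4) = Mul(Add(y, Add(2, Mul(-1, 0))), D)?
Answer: -1320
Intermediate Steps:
D = 0 (D = Mul(Rational(-1, 8), 0) = 0)
Function('p')(y) = 4 (Function('p')(y) = Add(4, Mul(Add(y, Add(2, Mul(-1, 0))), 0)) = Add(4, Mul(Add(y, Add(2, 0)), 0)) = Add(4, Mul(Add(y, 2), 0)) = Add(4, Mul(Add(2, y), 0)) = Add(4, 0) = 4)
d = 1316
Add(Mul(-1, Function('p')(Mul(46, Pow(33, -1)))), Mul(-1, d)) = Add(Mul(-1, 4), Mul(-1, 1316)) = Add(-4, -1316) = -1320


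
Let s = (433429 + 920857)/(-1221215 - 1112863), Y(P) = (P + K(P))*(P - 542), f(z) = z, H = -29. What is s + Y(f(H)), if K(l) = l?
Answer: 38649320459/1167039 ≈ 33117.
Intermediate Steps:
Y(P) = 2*P*(-542 + P) (Y(P) = (P + P)*(P - 542) = (2*P)*(-542 + P) = 2*P*(-542 + P))
s = -677143/1167039 (s = 1354286/(-2334078) = 1354286*(-1/2334078) = -677143/1167039 ≈ -0.58022)
s + Y(f(H)) = -677143/1167039 + 2*(-29)*(-542 - 29) = -677143/1167039 + 2*(-29)*(-571) = -677143/1167039 + 33118 = 38649320459/1167039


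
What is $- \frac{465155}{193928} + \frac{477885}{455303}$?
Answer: $- \frac{119111184685}{88296000184} \approx -1.349$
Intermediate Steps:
$- \frac{465155}{193928} + \frac{477885}{455303} = - \frac{119111184685}{88296000184}$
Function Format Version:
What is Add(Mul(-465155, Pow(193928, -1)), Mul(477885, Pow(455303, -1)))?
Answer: Rational(-119111184685, 88296000184) ≈ -1.3490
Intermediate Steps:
Add(Mul(-465155, Pow(193928, -1)), Mul(477885, Pow(455303, -1))) = Add(Mul(-465155, Rational(1, 193928)), Mul(477885, Rational(1, 455303))) = Add(Rational(-465155, 193928), Rational(477885, 455303)) = Rational(-119111184685, 88296000184)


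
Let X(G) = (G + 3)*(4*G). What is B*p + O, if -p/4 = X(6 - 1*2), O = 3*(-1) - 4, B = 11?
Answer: -4935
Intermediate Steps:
X(G) = 4*G*(3 + G) (X(G) = (3 + G)*(4*G) = 4*G*(3 + G))
O = -7 (O = -3 - 4 = -7)
p = -448 (p = -16*(6 - 1*2)*(3 + (6 - 1*2)) = -16*(6 - 2)*(3 + (6 - 2)) = -16*4*(3 + 4) = -16*4*7 = -4*112 = -448)
B*p + O = 11*(-448) - 7 = -4928 - 7 = -4935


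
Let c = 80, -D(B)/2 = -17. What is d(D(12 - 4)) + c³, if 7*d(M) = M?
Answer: 3584034/7 ≈ 5.1201e+5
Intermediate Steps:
D(B) = 34 (D(B) = -2*(-17) = 34)
d(M) = M/7
d(D(12 - 4)) + c³ = (⅐)*34 + 80³ = 34/7 + 512000 = 3584034/7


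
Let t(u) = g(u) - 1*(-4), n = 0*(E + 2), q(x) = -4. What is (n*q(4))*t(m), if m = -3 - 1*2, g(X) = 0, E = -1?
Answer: 0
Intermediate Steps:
m = -5 (m = -3 - 2 = -5)
n = 0 (n = 0*(-1 + 2) = 0*1 = 0)
t(u) = 4 (t(u) = 0 - 1*(-4) = 0 + 4 = 4)
(n*q(4))*t(m) = (0*(-4))*4 = 0*4 = 0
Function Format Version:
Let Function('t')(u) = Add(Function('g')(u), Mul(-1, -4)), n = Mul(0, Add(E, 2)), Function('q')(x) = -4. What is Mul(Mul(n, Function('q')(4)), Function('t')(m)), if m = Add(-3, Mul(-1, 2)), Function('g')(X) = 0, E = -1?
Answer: 0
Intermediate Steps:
m = -5 (m = Add(-3, -2) = -5)
n = 0 (n = Mul(0, Add(-1, 2)) = Mul(0, 1) = 0)
Function('t')(u) = 4 (Function('t')(u) = Add(0, Mul(-1, -4)) = Add(0, 4) = 4)
Mul(Mul(n, Function('q')(4)), Function('t')(m)) = Mul(Mul(0, -4), 4) = Mul(0, 4) = 0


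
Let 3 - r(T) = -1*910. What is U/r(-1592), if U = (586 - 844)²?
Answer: 66564/913 ≈ 72.907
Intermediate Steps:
U = 66564 (U = (-258)² = 66564)
r(T) = 913 (r(T) = 3 - (-1)*910 = 3 - 1*(-910) = 3 + 910 = 913)
U/r(-1592) = 66564/913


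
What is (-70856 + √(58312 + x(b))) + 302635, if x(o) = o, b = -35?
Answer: 231779 + √58277 ≈ 2.3202e+5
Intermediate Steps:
(-70856 + √(58312 + x(b))) + 302635 = (-70856 + √(58312 - 35)) + 302635 = (-70856 + √58277) + 302635 = 231779 + √58277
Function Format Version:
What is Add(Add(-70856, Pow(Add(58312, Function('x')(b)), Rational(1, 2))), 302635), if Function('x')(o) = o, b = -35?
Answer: Add(231779, Pow(58277, Rational(1, 2))) ≈ 2.3202e+5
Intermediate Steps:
Add(Add(-70856, Pow(Add(58312, Function('x')(b)), Rational(1, 2))), 302635) = Add(Add(-70856, Pow(Add(58312, -35), Rational(1, 2))), 302635) = Add(Add(-70856, Pow(58277, Rational(1, 2))), 302635) = Add(231779, Pow(58277, Rational(1, 2)))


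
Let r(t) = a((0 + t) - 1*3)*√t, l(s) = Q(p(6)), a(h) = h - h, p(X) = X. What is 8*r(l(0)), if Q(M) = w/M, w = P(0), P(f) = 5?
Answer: 0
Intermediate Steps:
w = 5
a(h) = 0
Q(M) = 5/M
l(s) = ⅚ (l(s) = 5/6 = 5*(⅙) = ⅚)
r(t) = 0 (r(t) = 0*√t = 0)
8*r(l(0)) = 8*0 = 0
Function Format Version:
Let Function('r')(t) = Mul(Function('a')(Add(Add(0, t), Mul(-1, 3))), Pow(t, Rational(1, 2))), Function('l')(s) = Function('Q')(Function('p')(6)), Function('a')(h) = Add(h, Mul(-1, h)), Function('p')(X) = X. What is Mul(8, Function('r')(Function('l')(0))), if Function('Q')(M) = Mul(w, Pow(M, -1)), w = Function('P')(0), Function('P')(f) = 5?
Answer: 0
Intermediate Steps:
w = 5
Function('a')(h) = 0
Function('Q')(M) = Mul(5, Pow(M, -1))
Function('l')(s) = Rational(5, 6) (Function('l')(s) = Mul(5, Pow(6, -1)) = Mul(5, Rational(1, 6)) = Rational(5, 6))
Function('r')(t) = 0 (Function('r')(t) = Mul(0, Pow(t, Rational(1, 2))) = 0)
Mul(8, Function('r')(Function('l')(0))) = Mul(8, 0) = 0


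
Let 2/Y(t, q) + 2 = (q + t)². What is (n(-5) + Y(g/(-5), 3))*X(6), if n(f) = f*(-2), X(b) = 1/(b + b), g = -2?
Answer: 610/717 ≈ 0.85077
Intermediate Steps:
X(b) = 1/(2*b)
n(f) = -2*f
Y(t, q) = 2/(-2 + (q + t)²)
(n(-5) + Y(g/(-5), 3))*X(6) = (-2*(-5) + 2/(-2 + (3 - 2/(-5))²))*((½)/6) = (10 + 2/(-2 + (3 - 2*(-⅕))²))*((½)*(⅙)) = (10 + 2/(-2 + (3 + ⅖)²))*(1/12) = (10 + 2/(-2 + (17/5)²))*(1/12) = (10 + 2/(-2 + 289/25))*(1/12) = (10 + 2/(239/25))*(1/12) = (10 + 2*(25/239))*(1/12) = (10 + 50/239)*(1/12) = (2440/239)*(1/12) = 610/717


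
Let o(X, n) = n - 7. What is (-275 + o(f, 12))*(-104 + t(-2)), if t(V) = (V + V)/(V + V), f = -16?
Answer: 27810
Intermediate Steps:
o(X, n) = -7 + n
t(V) = 1 (t(V) = (2*V)/((2*V)) = (2*V)*(1/(2*V)) = 1)
(-275 + o(f, 12))*(-104 + t(-2)) = (-275 + (-7 + 12))*(-104 + 1) = (-275 + 5)*(-103) = -270*(-103) = 27810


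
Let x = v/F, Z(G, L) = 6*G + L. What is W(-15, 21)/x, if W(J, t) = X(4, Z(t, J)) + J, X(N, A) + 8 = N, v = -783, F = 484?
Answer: 9196/783 ≈ 11.745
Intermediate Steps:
Z(G, L) = L + 6*G
X(N, A) = -8 + N
x = -783/484 ≈ -1.6178
W(J, t) = -4 + J (W(J, t) = (-8 + 4) + J = -4 + J)
W(-15, 21)/x = (-4 - 15)/(-783/484) = -19*(-484/783) = 9196/783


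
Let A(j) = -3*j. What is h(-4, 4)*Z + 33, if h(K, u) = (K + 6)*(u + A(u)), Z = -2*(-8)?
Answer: -223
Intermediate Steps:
Z = 16
h(K, u) = -2*u*(6 + K) (h(K, u) = (K + 6)*(u - 3*u) = (6 + K)*(-2*u) = -2*u*(6 + K))
h(-4, 4)*Z + 33 = (2*4*(-6 - 1*(-4)))*16 + 33 = (2*4*(-6 + 4))*16 + 33 = (2*4*(-2))*16 + 33 = -16*16 + 33 = -256 + 33 = -223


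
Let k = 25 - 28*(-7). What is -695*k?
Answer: -153595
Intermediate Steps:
k = 221 (k = 25 + 196 = 221)
-695*k = -695*221 = -153595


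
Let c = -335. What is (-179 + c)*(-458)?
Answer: 235412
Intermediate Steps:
(-179 + c)*(-458) = (-179 - 335)*(-458) = -514*(-458) = 235412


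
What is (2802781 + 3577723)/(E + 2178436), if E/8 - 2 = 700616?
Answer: 1595126/1945845 ≈ 0.81976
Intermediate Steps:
E = 5604944 (E = 16 + 8*700616 = 16 + 5604928 = 5604944)
(2802781 + 3577723)/(E + 2178436) = (2802781 + 3577723)/(5604944 + 2178436) = 6380504/7783380 = 6380504*(1/7783380) = 1595126/1945845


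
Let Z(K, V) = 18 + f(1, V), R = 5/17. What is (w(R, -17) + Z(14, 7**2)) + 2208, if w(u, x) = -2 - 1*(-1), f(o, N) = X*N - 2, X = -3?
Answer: 2076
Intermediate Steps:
R = 5/17 (R = 5*(1/17) = 5/17 ≈ 0.29412)
f(o, N) = -2 - 3*N (f(o, N) = -3*N - 2 = -2 - 3*N)
w(u, x) = -1 (w(u, x) = -2 + 1 = -1)
Z(K, V) = 16 - 3*V (Z(K, V) = 18 + (-2 - 3*V) = 16 - 3*V)
(w(R, -17) + Z(14, 7**2)) + 2208 = (-1 + (16 - 3*7**2)) + 2208 = (-1 + (16 - 3*49)) + 2208 = (-1 + (16 - 147)) + 2208 = (-1 - 131) + 2208 = -132 + 2208 = 2076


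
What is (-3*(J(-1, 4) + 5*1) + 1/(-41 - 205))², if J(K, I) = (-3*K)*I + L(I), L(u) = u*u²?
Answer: 3573528841/60516 ≈ 59051.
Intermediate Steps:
L(u) = u³
J(K, I) = I³ - 3*I*K (J(K, I) = (-3*K)*I + I³ = -3*I*K + I³ = I³ - 3*I*K)
(-3*(J(-1, 4) + 5*1) + 1/(-41 - 205))² = (-3*(4*(4² - 3*(-1)) + 5*1) + 1/(-41 - 205))² = (-3*(4*(16 + 3) + 5) + 1/(-246))² = (-3*(4*19 + 5) - 1/246)² = (-3*(76 + 5) - 1/246)² = (-3*81 - 1/246)² = (-243 - 1/246)² = (-59779/246)² = 3573528841/60516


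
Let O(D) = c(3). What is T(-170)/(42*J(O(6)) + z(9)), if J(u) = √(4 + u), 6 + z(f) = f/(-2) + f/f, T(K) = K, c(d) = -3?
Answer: -68/13 ≈ -5.2308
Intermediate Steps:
O(D) = -3
z(f) = -5 - f/2 (z(f) = -6 + (f/(-2) + f/f) = -6 + (f*(-½) + 1) = -6 + (-f/2 + 1) = -6 + (1 - f/2) = -5 - f/2)
T(-170)/(42*J(O(6)) + z(9)) = -170/(42*√(4 - 3) + (-5 - ½*9)) = -170/(42*√1 + (-5 - 9/2)) = -170/(42*1 - 19/2) = -170/(42 - 19/2) = -170/65/2 = -170*2/65 = -68/13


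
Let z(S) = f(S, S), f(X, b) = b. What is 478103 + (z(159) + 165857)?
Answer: 644119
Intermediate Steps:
z(S) = S
478103 + (z(159) + 165857) = 478103 + (159 + 165857) = 478103 + 166016 = 644119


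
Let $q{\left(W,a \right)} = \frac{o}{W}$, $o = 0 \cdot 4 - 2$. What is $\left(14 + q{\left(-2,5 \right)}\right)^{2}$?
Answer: $225$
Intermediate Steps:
$o = -2$ ($o = 0 - 2 = -2$)
$q{\left(W,a \right)} = - \frac{2}{W}$
$\left(14 + q{\left(-2,5 \right)}\right)^{2} = \left(14 - \frac{2}{-2}\right)^{2} = \left(14 - -1\right)^{2} = \left(14 + 1\right)^{2} = 15^{2} = 225$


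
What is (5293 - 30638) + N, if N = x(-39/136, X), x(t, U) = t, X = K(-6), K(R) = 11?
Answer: -3446959/136 ≈ -25345.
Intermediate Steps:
X = 11
N = -39/136 ≈ -0.28676
(5293 - 30638) + N = (5293 - 30638) - 39/136 = -25345 - 39/136 = -3446959/136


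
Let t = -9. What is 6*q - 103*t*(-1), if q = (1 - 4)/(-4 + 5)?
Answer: -945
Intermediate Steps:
q = -3 (q = -3/1 = -3*1 = -3)
6*q - 103*t*(-1) = 6*(-3) - (-927)*(-1) = -18 - 103*9 = -18 - 927 = -945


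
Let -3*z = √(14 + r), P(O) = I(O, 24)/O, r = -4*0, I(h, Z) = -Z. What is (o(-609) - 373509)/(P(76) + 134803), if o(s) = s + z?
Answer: -7108242/2561251 - 19*√14/7683753 ≈ -2.7753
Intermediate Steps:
r = 0
P(O) = -24/O (P(O) = (-1*24)/O = -24/O)
z = -√14/3 (z = -√(14 + 0)/3 = -√14/3 ≈ -1.2472)
o(s) = s - √14/3
(o(-609) - 373509)/(P(76) + 134803) = ((-609 - √14/3) - 373509)/(-24/76 + 134803) = (-374118 - √14/3)/(-24*1/76 + 134803) = (-374118 - √14/3)/(-6/19 + 134803) = (-374118 - √14/3)/(2561251/19) = (-374118 - √14/3)*(19/2561251) = -7108242/2561251 - 19*√14/7683753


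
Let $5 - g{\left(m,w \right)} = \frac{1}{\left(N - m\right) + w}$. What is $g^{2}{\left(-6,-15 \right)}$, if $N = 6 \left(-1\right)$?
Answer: $\frac{5776}{225} \approx 25.671$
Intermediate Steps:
$N = -6$
$g{\left(m,w \right)} = 5 - \frac{1}{-6 + w - m}$ ($g{\left(m,w \right)} = 5 - \frac{1}{\left(-6 - m\right) + w} = 5 - \frac{1}{-6 + w - m}$)
$g^{2}{\left(-6,-15 \right)} = \left(\frac{31 - -75 + 5 \left(-6\right)}{6 - 6 - -15}\right)^{2} = \left(\frac{31 + 75 - 30}{6 - 6 + 15}\right)^{2} = \left(\frac{1}{15} \cdot 76\right)^{2} = \left(\frac{76}{15}\right)^{2} = \frac{5776}{225}$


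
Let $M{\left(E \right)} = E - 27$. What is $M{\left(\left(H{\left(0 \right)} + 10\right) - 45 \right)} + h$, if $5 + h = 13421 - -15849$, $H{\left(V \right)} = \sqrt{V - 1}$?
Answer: $29203 + i \approx 29203.0 + 1.0 i$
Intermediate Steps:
$H{\left(V \right)} = \sqrt{-1 + V}$
$M{\left(E \right)} = -27 + E$
$h = 29265$ ($h = -5 + \left(13421 - -15849\right) = -5 + \left(13421 + 15849\right) = -5 + 29270 = 29265$)
$M{\left(\left(H{\left(0 \right)} + 10\right) - 45 \right)} + h = \left(-27 - \left(35 - \sqrt{-1 + 0}\right)\right) + 29265 = \left(-27 - \left(35 - i\right)\right) + 29265 = \left(-62 + i\right) + 29265 = 29203 + i$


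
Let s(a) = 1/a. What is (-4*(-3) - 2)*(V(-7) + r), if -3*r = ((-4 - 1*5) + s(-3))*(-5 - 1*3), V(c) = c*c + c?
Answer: 1540/9 ≈ 171.11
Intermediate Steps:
V(c) = c + c² (V(c) = c² + c = c + c²)
r = -224/9 (r = -((-4 - 1*5) + 1/(-3))*(-5 - 1*3)/3 = -((-4 - 5) - ⅓)*(-5 - 3)/3 = -(-9 - ⅓)*(-8)/3 = -(-28)*(-8)/9 = -⅓*224/3 = -224/9 ≈ -24.889)
(-4*(-3) - 2)*(V(-7) + r) = (-4*(-3) - 2)*(-7*(1 - 7) - 224/9) = (12 - 2)*(-7*(-6) - 224/9) = 10*(42 - 224/9) = 10*(154/9) = 1540/9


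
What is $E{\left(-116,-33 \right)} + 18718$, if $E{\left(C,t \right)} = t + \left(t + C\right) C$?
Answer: $35969$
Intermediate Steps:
$E{\left(C,t \right)} = t + C \left(C + t\right)$ ($E{\left(C,t \right)} = t + \left(C + t\right) C = t + C \left(C + t\right)$)
$E{\left(-116,-33 \right)} + 18718 = \left(-33 + \left(-116\right)^{2} - -3828\right) + 18718 = \left(-33 + 13456 + 3828\right) + 18718 = 17251 + 18718 = 35969$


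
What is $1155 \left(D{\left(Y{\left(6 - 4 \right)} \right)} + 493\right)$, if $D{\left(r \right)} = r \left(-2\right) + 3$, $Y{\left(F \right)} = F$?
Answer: $568260$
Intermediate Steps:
$D{\left(r \right)} = 3 - 2 r$ ($D{\left(r \right)} = - 2 r + 3 = 3 - 2 r$)
$1155 \left(D{\left(Y{\left(6 - 4 \right)} \right)} + 493\right) = 1155 \left(\left(3 - 2 \left(6 - 4\right)\right) + 493\right) = 1155 \left(\left(3 - 4\right) + 493\right) = 1155 \left(-1 + 493\right) = 1155 \cdot 492 = 568260$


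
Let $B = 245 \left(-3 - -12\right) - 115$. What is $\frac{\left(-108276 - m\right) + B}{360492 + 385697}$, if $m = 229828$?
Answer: $- \frac{336014}{746189} \approx -0.45031$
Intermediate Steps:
$B = 2090$ ($B = 245 \left(-3 + 12\right) - 115 = 245 \cdot 9 - 115 = 2205 - 115 = 2090$)
$\frac{\left(-108276 - m\right) + B}{360492 + 385697} = \frac{\left(-108276 - 229828\right) + 2090}{360492 + 385697} = \frac{\left(-108276 - 229828\right) + 2090}{746189} = \left(-338104 + 2090\right) \frac{1}{746189} = \left(-336014\right) \frac{1}{746189} = - \frac{336014}{746189}$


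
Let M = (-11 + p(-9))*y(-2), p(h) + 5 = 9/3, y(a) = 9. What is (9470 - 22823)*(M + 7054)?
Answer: -92629761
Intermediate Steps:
p(h) = -2 (p(h) = -5 + 9/3 = -5 + 9*(⅓) = -5 + 3 = -2)
M = -117 (M = (-11 - 2)*9 = -13*9 = -117)
(9470 - 22823)*(M + 7054) = (9470 - 22823)*(-117 + 7054) = -13353*6937 = -92629761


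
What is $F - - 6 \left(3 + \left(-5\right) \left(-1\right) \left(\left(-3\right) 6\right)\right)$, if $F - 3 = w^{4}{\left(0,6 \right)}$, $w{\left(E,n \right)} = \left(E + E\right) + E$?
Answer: $-519$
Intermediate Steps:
$w{\left(E,n \right)} = 3 E$ ($w{\left(E,n \right)} = 2 E + E = 3 E$)
$F = 3$ ($F = 3 + \left(3 \cdot 0\right)^{4} = 3 + 0^{4} = 3 + 0 = 3$)
$F - - 6 \left(3 + \left(-5\right) \left(-1\right) \left(\left(-3\right) 6\right)\right) = 3 - - 6 \left(3 + \left(-5\right) \left(-1\right) \left(\left(-3\right) 6\right)\right) = 3 - - 6 \left(3 + 5 \left(-18\right)\right) = 3 - - 6 \left(3 - 90\right) = 3 - \left(-6\right) \left(-87\right) = 3 - 522 = -519$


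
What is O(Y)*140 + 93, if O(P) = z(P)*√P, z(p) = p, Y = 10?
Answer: 93 + 1400*√10 ≈ 4520.2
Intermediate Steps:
O(P) = P^(3/2) (O(P) = P*√P = P^(3/2))
O(Y)*140 + 93 = 10^(3/2)*140 + 93 = (10*√10)*140 + 93 = 1400*√10 + 93 = 93 + 1400*√10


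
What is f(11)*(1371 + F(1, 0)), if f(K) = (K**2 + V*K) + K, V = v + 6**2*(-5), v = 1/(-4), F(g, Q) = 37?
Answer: -2605856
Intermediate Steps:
v = -1/4 ≈ -0.25000
V = -721/4 (V = -1/4 + 6**2*(-5) = -1/4 + 36*(-5) = -1/4 - 180 = -721/4 ≈ -180.25)
f(K) = K**2 - 717*K/4 (f(K) = (K**2 - 721*K/4) + K = K**2 - 717*K/4)
f(11)*(1371 + F(1, 0)) = ((1/4)*11*(-717 + 4*11))*(1371 + 37) = ((1/4)*11*(-717 + 44))*1408 = ((1/4)*11*(-673))*1408 = -7403/4*1408 = -2605856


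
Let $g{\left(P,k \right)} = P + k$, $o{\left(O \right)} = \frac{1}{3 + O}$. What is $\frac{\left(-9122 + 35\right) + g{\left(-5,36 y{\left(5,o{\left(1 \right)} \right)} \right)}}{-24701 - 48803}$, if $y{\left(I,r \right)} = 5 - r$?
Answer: $\frac{8921}{73504} \approx 0.12137$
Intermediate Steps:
$\frac{\left(-9122 + 35\right) + g{\left(-5,36 y{\left(5,o{\left(1 \right)} \right)} \right)}}{-24701 - 48803} = \frac{\left(-9122 + 35\right) - \left(5 - 36 \left(5 - \frac{1}{3 + 1}\right)\right)}{-24701 - 48803} = \frac{-9087 - \left(5 - 36 \left(5 - \frac{1}{4}\right)\right)}{-73504} = \left(-9087 - \left(5 - 36 \left(5 - \frac{1}{4}\right)\right)\right) \left(- \frac{1}{73504}\right) = \left(-9087 + \left(-5 + 36 \cdot \frac{19}{4}\right)\right) \left(- \frac{1}{73504}\right) = \left(-9087 + \left(-5 + 171\right)\right) \left(- \frac{1}{73504}\right) = \left(-9087 + 166\right) \left(- \frac{1}{73504}\right) = \left(-8921\right) \left(- \frac{1}{73504}\right) = \frac{8921}{73504}$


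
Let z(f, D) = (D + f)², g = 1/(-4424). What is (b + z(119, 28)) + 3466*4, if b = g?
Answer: 156932551/4424 ≈ 35473.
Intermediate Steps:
g = -1/4424 ≈ -0.00022604
b = -1/4424 ≈ -0.00022604
(b + z(119, 28)) + 3466*4 = (-1/4424 + (28 + 119)²) + 3466*4 = (-1/4424 + 147²) + 13864 = (-1/4424 + 21609) + 13864 = 95598215/4424 + 13864 = 156932551/4424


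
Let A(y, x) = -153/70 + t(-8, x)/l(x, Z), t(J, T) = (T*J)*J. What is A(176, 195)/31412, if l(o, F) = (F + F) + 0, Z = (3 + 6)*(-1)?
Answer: -146059/6596520 ≈ -0.022142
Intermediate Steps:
t(J, T) = T*J² (t(J, T) = (J*T)*J = T*J²)
Z = -9 (Z = 9*(-1) = -9)
l(o, F) = 2*F (l(o, F) = 2*F + 0 = 2*F)
A(y, x) = -153/70 - 32*x/9 (A(y, x) = -153/70 + (x*(-8)²)/((2*(-9))) = -153*1/70 + (x*64)/(-18) = -153/70 + (64*x)*(-1/18) = -153/70 - 32*x/9)
A(176, 195)/31412 = (-153/70 - 32/9*195)/31412 = (-153/70 - 2080/3)*(1/31412) = -146059/210*1/31412 = -146059/6596520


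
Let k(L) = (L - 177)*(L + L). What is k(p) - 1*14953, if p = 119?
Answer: -28757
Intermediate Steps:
k(L) = 2*L*(-177 + L) (k(L) = (-177 + L)*(2*L) = 2*L*(-177 + L))
k(p) - 1*14953 = 2*119*(-177 + 119) - 1*14953 = 2*119*(-58) - 14953 = -13804 - 14953 = -28757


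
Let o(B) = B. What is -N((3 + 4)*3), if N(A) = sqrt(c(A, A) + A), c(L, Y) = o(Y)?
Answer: -sqrt(42) ≈ -6.4807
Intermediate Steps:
c(L, Y) = Y
N(A) = sqrt(2)*sqrt(A) (N(A) = sqrt(A + A) = sqrt(2*A) = sqrt(2)*sqrt(A))
-N((3 + 4)*3) = -sqrt(2)*sqrt((3 + 4)*3) = -sqrt(2)*sqrt(7*3) = -sqrt(2)*sqrt(21) = -sqrt(42)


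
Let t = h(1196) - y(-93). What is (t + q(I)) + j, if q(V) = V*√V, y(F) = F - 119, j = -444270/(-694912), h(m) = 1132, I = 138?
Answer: 467202999/347456 + 138*√138 ≈ 2965.8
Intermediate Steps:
j = 222135/347456 (j = -444270*(-1/694912) = 222135/347456 ≈ 0.63932)
y(F) = -119 + F
q(V) = V^(3/2)
t = 1344 (t = 1132 - (-119 - 93) = 1132 - 1*(-212) = 1132 + 212 = 1344)
(t + q(I)) + j = (1344 + 138^(3/2)) + 222135/347456 = (1344 + 138*√138) + 222135/347456 = 467202999/347456 + 138*√138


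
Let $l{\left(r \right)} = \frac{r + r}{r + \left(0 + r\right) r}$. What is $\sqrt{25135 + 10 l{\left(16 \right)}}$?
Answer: $\frac{\sqrt{7264355}}{17} \approx 158.54$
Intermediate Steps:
$l{\left(r \right)} = \frac{2 r}{r + r^{2}}$ ($l{\left(r \right)} = \frac{2 r}{r + r r} = \frac{2 r}{r + r^{2}}$)
$\sqrt{25135 + 10 l{\left(16 \right)}} = \sqrt{25135 + 10 \frac{2}{1 + 16}} = \sqrt{25135 + 10 \cdot \frac{2}{17}} = \sqrt{25135 + \frac{20}{17}} = \sqrt{\frac{427315}{17}} = \frac{\sqrt{7264355}}{17}$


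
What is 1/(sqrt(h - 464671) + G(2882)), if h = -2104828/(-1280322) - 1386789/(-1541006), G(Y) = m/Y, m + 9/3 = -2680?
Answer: -3813978105504775098/1903686810430590054470113 - 12458886*I*sqrt(50244411789119691659759229902)/1903686810430590054470113 ≈ -2.0035e-6 - 0.001467*I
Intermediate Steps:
m = -2683 (m = -3 - 2680 = -2683)
G(Y) = -2683/Y
h = 2509544521513/986491941966 (h = -2104828*(-1/1280322) - 1386789*(-1/1541006) = 1052414/640161 + 1386789/1541006 = 2509544521513/986491941966 ≈ 2.5439)
1/(sqrt(h - 464671) + G(2882)) = 1/(sqrt(2509544521513/986491941966 - 464671) - 2683/2882) = 1/(sqrt(-458391687620761673/986491941966) - 2683*1/2882) = 1/(I*sqrt(50244411789119691659759229902)/328830647322 - 2683/2882) = 1/(-2683/2882 + I*sqrt(50244411789119691659759229902)/328830647322)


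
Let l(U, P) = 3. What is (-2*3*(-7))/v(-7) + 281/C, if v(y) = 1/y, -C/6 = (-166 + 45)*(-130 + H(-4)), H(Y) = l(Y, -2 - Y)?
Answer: -27107669/92202 ≈ -294.00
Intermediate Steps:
H(Y) = 3
C = -92202 (C = -6*(-166 + 45)*(-130 + 3) = -(-726)*(-127) = -6*15367 = -92202)
(-2*3*(-7))/v(-7) + 281/C = (-2*3*(-7))/(1/(-7)) + 281/(-92202) = (-6*(-7))/(-⅐) + 281*(-1/92202) = 42*(-7) - 281/92202 = -294 - 281/92202 = -27107669/92202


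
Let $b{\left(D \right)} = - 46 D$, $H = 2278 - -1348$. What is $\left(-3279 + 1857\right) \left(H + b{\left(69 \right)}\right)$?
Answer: $-642744$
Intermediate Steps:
$H = 3626$ ($H = 2278 + 1348 = 3626$)
$\left(-3279 + 1857\right) \left(H + b{\left(69 \right)}\right) = \left(-3279 + 1857\right) \left(3626 - 3174\right) = - 1422 \left(3626 - 3174\right) = \left(-1422\right) 452 = -642744$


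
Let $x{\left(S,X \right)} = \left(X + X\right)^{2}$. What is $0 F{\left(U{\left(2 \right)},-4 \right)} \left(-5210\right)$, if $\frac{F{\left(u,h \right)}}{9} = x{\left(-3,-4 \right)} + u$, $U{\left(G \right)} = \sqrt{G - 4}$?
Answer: $0$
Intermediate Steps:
$U{\left(G \right)} = \sqrt{-4 + G}$
$x{\left(S,X \right)} = 4 X^{2}$ ($x{\left(S,X \right)} = \left(2 X\right)^{2} = 4 X^{2}$)
$F{\left(u,h \right)} = 576 + 9 u$ ($F{\left(u,h \right)} = 9 \left(4 \left(-4\right)^{2} + u\right) = 9 \left(4 \cdot 16 + u\right) = 9 \left(64 + u\right) = 576 + 9 u$)
$0 F{\left(U{\left(2 \right)},-4 \right)} \left(-5210\right) = 0 \left(576 + 9 \sqrt{-4 + 2}\right) \left(-5210\right) = 0 \left(576 + 9 \sqrt{-2}\right) \left(-5210\right) = 0 \left(576 + 9 i \sqrt{2}\right) \left(-5210\right) = 0 \left(-5210\right) = 0$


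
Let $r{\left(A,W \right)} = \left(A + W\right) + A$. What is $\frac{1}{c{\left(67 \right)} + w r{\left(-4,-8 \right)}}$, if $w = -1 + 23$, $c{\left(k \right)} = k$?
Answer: $- \frac{1}{285} \approx -0.0035088$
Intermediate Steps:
$r{\left(A,W \right)} = W + 2 A$
$w = 22$
$\frac{1}{c{\left(67 \right)} + w r{\left(-4,-8 \right)}} = \frac{1}{67 + 22 \left(-8 + 2 \left(-4\right)\right)} = \frac{1}{67 + 22 \left(-8 - 8\right)} = \frac{1}{67 + 22 \left(-16\right)} = \frac{1}{67 - 352} = \frac{1}{-285} = - \frac{1}{285}$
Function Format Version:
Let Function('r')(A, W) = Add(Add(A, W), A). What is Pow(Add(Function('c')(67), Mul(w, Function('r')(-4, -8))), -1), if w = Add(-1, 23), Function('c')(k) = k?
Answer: Rational(-1, 285) ≈ -0.0035088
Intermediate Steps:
Function('r')(A, W) = Add(W, Mul(2, A))
w = 22
Pow(Add(Function('c')(67), Mul(w, Function('r')(-4, -8))), -1) = Pow(Add(67, Mul(22, Add(-8, Mul(2, -4)))), -1) = Pow(Add(67, Mul(22, Add(-8, -8))), -1) = Pow(Add(67, Mul(22, -16)), -1) = Pow(Add(67, -352), -1) = Pow(-285, -1) = Rational(-1, 285)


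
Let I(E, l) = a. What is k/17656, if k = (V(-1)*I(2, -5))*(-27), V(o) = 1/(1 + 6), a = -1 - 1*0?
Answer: 27/123592 ≈ 0.00021846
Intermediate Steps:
a = -1 (a = -1 + 0 = -1)
V(o) = 1/7
I(E, l) = -1
k = 27/7 (k = ((1/7)*(-1))*(-27) = -1/7*(-27) = 27/7 ≈ 3.8571)
k/17656 = (27/7)/17656 = (27/7)*(1/17656) = 27/123592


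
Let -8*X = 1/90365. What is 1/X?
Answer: -722920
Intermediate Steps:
X = -1/722920 (X = -⅛/90365 = -⅛*1/90365 = -1/722920 ≈ -1.3833e-6)
1/X = 1/(-1/722920) = -722920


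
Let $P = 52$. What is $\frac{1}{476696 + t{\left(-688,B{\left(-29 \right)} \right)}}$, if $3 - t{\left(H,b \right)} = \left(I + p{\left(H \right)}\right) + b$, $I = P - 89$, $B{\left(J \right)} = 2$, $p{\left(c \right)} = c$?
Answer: $\frac{1}{477422} \approx 2.0946 \cdot 10^{-6}$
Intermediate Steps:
$I = -37$ ($I = 52 - 89 = -37$)
$t{\left(H,b \right)} = 40 - H - b$ ($t{\left(H,b \right)} = 3 - \left(\left(-37 + H\right) + b\right) = 3 - \left(-37 + H + b\right) = 40 - H - b$)
$\frac{1}{476696 + t{\left(-688,B{\left(-29 \right)} \right)}} = \frac{1}{476696 - -726} = \frac{1}{476696 + \left(40 + 688 - 2\right)} = \frac{1}{476696 + 726} = \frac{1}{477422}$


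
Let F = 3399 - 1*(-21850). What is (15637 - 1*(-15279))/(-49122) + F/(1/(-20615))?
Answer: -12784200319193/24561 ≈ -5.2051e+8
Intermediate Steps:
F = 25249 (F = 3399 + 21850 = 25249)
(15637 - 1*(-15279))/(-49122) + F/(1/(-20615)) = (15637 - 1*(-15279))/(-49122) + 25249/(1/(-20615)) = (15637 + 15279)*(-1/49122) + 25249/(-1/20615) = 30916*(-1/49122) + 25249*(-20615) = -15458/24561 - 520508135 = -12784200319193/24561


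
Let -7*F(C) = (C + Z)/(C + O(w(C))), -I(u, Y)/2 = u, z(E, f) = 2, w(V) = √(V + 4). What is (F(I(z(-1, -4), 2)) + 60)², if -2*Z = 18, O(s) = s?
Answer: 2778889/784 ≈ 3544.5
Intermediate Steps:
w(V) = √(4 + V)
Z = -9 (Z = -½*18 = -9)
I(u, Y) = -2*u
F(C) = -(-9 + C)/(7*(C + √(4 + C))) (F(C) = -(C - 9)/(7*(C + √(4 + C))) = -(-9 + C)/(7*(C + √(4 + C))))
(F(I(z(-1, -4), 2)) + 60)² = ((9 - (-2)*2)/(7*(-2*2 + √(4 - 2*2))) + 60)² = ((9 - 1*(-4))/(7*(-4 + √(4 - 4))) + 60)² = ((9 + 4)/(7*(-4 + √0)) + 60)² = ((⅐)*13/(-4 + 0) + 60)² = ((⅐)*13/(-4) + 60)² = ((⅐)*(-¼)*13 + 60)² = (-13/28 + 60)² = (1667/28)² = 2778889/784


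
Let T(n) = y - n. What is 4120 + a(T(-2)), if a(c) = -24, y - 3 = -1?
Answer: 4096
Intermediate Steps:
y = 2 (y = 3 - 1 = 2)
T(n) = 2 - n
4120 + a(T(-2)) = 4120 - 24 = 4096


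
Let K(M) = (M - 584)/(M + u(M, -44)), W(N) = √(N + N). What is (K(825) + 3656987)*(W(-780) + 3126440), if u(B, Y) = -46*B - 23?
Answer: 106181525313364350/9287 + 135849752835*I*√390/18574 ≈ 1.1433e+13 + 1.4444e+8*I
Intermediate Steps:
u(B, Y) = -23 - 46*B
W(N) = √2*√N (W(N) = √(2*N) = √2*√N)
K(M) = (-584 + M)/(-23 - 45*M) (K(M) = (M - 584)/(M + (-23 - 46*M)) = (-584 + M)/(-23 - 45*M))
(K(825) + 3656987)*(W(-780) + 3126440) = ((584 - 1*825)/(23 + 45*825) + 3656987)*(√2*√(-780) + 3126440) = ((584 - 825)/(23 + 37125) + 3656987)*(√2*(2*I*√195) + 3126440) = (-241/37148 + 3656987)*(2*I*√390 + 3126440) = ((1/37148)*(-241) + 3656987)*(3126440 + 2*I*√390) = (-241/37148 + 3656987)*(3126440 + 2*I*√390) = 135849752835*(3126440 + 2*I*√390)/37148 = 106181525313364350/9287 + 135849752835*I*√390/18574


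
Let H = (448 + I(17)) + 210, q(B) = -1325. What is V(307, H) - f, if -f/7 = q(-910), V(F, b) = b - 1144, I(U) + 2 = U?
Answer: -9746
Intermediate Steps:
I(U) = -2 + U
H = 673 (H = (448 + (-2 + 17)) + 210 = (448 + 15) + 210 = 463 + 210 = 673)
V(F, b) = -1144 + b
f = 9275 (f = -7*(-1325) = 9275)
V(307, H) - f = (-1144 + 673) - 1*9275 = -471 - 9275 = -9746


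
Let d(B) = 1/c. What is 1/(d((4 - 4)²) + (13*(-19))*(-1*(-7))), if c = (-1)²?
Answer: -1/1728 ≈ -0.00057870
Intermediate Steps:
c = 1
d(B) = 1 (d(B) = 1/1 = 1)
1/(d((4 - 4)²) + (13*(-19))*(-1*(-7))) = 1/(1 + (13*(-19))*(-1*(-7))) = 1/(1 - 247*7) = 1/(1 - 1729) = 1/(-1728) = -1/1728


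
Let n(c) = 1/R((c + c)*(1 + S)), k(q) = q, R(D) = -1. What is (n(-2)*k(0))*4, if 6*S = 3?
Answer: 0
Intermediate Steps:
S = ½ (S = (⅙)*3 = ½ ≈ 0.50000)
n(c) = -1 (n(c) = 1/(-1) = -1)
(n(-2)*k(0))*4 = -1*0*4 = 0*4 = 0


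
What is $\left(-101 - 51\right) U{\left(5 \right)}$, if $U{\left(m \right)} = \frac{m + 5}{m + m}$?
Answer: $-152$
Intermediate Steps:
$U{\left(m \right)} = \frac{5 + m}{2 m}$
$\left(-101 - 51\right) U{\left(5 \right)} = \left(-101 - 51\right) \frac{5 + 5}{2 \cdot 5} = - 152 \cdot \frac{1}{2} \cdot \frac{1}{5} \cdot 10 = \left(-152\right) 1 = -152$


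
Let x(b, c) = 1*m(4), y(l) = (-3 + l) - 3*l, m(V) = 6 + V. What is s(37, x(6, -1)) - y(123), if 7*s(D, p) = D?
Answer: 1780/7 ≈ 254.29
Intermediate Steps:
y(l) = -3 - 2*l
x(b, c) = 10 (x(b, c) = 1*(6 + 4) = 1*10 = 10)
s(D, p) = D/7
s(37, x(6, -1)) - y(123) = (1/7)*37 - (-3 - 2*123) = 37/7 - (-3 - 246) = 37/7 - 1*(-249) = 37/7 + 249 = 1780/7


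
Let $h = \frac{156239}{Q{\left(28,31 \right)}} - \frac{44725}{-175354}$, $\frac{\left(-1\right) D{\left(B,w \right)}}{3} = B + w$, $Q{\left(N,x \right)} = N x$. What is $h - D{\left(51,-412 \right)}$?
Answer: $- \frac{68702260335}{76103636} \approx -902.75$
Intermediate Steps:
$D{\left(B,w \right)} = - 3 B - 3 w$ ($D{\left(B,w \right)} = - 3 \left(B + w\right) = - 3 B - 3 w$)
$h = \frac{13717977453}{76103636}$ ($h = \frac{156239}{28 \cdot 31} - \frac{44725}{-175354} = \frac{156239}{868} - - \frac{44725}{175354} = 156239 \cdot \frac{1}{868} + \frac{44725}{175354} = \frac{156239}{868} + \frac{44725}{175354} = \frac{13717977453}{76103636} \approx 180.25$)
$h - D{\left(51,-412 \right)} = \frac{13717977453}{76103636} - \left(\left(-3\right) 51 - -1236\right) = \frac{13717977453}{76103636} - \left(-153 + 1236\right) = \frac{13717977453}{76103636} - 1083 = - \frac{68702260335}{76103636}$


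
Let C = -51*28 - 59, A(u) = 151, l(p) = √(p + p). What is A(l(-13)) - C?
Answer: 1638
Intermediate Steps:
l(p) = √2*√p (l(p) = √(2*p) = √2*√p)
C = -1487 (C = -1428 - 59 = -1487)
A(l(-13)) - C = 151 - 1*(-1487) = 151 + 1487 = 1638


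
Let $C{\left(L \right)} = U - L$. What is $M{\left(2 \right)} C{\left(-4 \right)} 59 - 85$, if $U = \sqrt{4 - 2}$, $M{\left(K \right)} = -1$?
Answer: $-321 - 59 \sqrt{2} \approx -404.44$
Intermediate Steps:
$U = \sqrt{2} \approx 1.4142$
$C{\left(L \right)} = \sqrt{2} - L$
$M{\left(2 \right)} C{\left(-4 \right)} 59 - 85 = - (\sqrt{2} - -4) 59 - 85 = - (\sqrt{2} + 4) 59 - 85 = - (4 + \sqrt{2}) 59 - 85 = \left(-4 - \sqrt{2}\right) 59 - 85 = \left(-236 - 59 \sqrt{2}\right) - 85 = -321 - 59 \sqrt{2}$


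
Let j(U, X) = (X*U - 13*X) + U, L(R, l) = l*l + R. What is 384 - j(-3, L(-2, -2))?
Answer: 419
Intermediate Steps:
L(R, l) = R + l² (L(R, l) = l² + R = R + l²)
j(U, X) = U - 13*X + U*X (j(U, X) = (U*X - 13*X) + U = (-13*X + U*X) + U = U - 13*X + U*X)
384 - j(-3, L(-2, -2)) = 384 - (-3 - 13*(-2 + (-2)²) - 3*(-2 + (-2)²)) = 384 - (-3 - 13*(-2 + 4) - 3*(-2 + 4)) = 384 - (-3 - 13*2 - 3*2) = 384 - (-3 - 26 - 6) = 384 - 1*(-35) = 384 + 35 = 419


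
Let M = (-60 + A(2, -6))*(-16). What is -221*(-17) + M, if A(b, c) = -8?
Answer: 4845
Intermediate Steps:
M = 1088 (M = (-60 - 8)*(-16) = -68*(-16) = 1088)
-221*(-17) + M = -221*(-17) + 1088 = 3757 + 1088 = 4845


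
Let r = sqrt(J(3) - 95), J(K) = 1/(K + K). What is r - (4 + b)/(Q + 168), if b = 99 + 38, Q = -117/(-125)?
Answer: -5875/7039 + I*sqrt(3414)/6 ≈ -0.83464 + 9.7382*I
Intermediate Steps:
Q = 117/125 (Q = -117*(-1/125) = 117/125 ≈ 0.93600)
J(K) = 1/(2*K)
b = 137
r = I*sqrt(3414)/6 (r = sqrt((1/2)/3 - 95) = sqrt((1/2)*(1/3) - 95) = sqrt(1/6 - 95) = sqrt(-569/6) = I*sqrt(3414)/6 ≈ 9.7382*I)
r - (4 + b)/(Q + 168) = I*sqrt(3414)/6 - (4 + 137)/(117/125 + 168) = I*sqrt(3414)/6 - 141/21117/125 = I*sqrt(3414)/6 - 141*125/21117 = I*sqrt(3414)/6 - 1*5875/7039 = I*sqrt(3414)/6 - 5875/7039 = -5875/7039 + I*sqrt(3414)/6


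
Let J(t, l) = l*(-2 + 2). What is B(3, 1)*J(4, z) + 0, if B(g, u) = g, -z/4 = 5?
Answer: 0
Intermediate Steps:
z = -20 (z = -4*5 = -20)
J(t, l) = 0 (J(t, l) = l*0 = 0)
B(3, 1)*J(4, z) + 0 = 3*0 + 0 = 0 + 0 = 0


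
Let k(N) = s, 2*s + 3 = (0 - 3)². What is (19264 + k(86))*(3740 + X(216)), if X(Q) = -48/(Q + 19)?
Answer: 16932841484/235 ≈ 7.2055e+7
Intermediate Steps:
X(Q) = -48/(19 + Q)
s = 3 (s = -3/2 + (0 - 3)²/2 = -3/2 + (½)*(-3)² = -3/2 + (½)*9 = -3/2 + 9/2 = 3)
k(N) = 3
(19264 + k(86))*(3740 + X(216)) = (19264 + 3)*(3740 - 48/(19 + 216)) = 19267*(3740 - 48/235) = 19267*(878852/235) = 16932841484/235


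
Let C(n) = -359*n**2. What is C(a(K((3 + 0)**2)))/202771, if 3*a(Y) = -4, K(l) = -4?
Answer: -5744/1824939 ≈ -0.0031475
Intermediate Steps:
a(Y) = -4/3 (a(Y) = (1/3)*(-4) = -4/3)
C(a(K((3 + 0)**2)))/202771 = -359*(-4/3)**2/202771 = -359*16/9*(1/202771) = -5744/9*1/202771 = -5744/1824939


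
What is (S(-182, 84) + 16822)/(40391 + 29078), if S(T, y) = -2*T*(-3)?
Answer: 15730/69469 ≈ 0.22643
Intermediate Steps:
S(T, y) = 6*T
(S(-182, 84) + 16822)/(40391 + 29078) = (6*(-182) + 16822)/(40391 + 29078) = (-1092 + 16822)/69469 = 15730*(1/69469) = 15730/69469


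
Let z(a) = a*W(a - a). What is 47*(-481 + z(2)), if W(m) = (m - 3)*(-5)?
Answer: -21197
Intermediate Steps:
W(m) = 15 - 5*m (W(m) = (-3 + m)*(-5) = 15 - 5*m)
z(a) = 15*a (z(a) = a*(15 - 5*(a - a)) = a*(15 - 5*0) = a*(15 + 0) = a*15 = 15*a)
47*(-481 + z(2)) = 47*(-481 + 15*2) = 47*(-481 + 30) = 47*(-451) = -21197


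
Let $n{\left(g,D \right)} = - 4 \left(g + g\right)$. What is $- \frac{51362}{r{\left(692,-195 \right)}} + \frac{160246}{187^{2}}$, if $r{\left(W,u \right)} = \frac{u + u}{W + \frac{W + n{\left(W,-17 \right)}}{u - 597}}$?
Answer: $\frac{11285400782533}{122741190} \approx 91945.0$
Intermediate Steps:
$n{\left(g,D \right)} = - 8 g$ ($n{\left(g,D \right)} = - 4 \cdot 2 g = - 8 g$)
$r{\left(W,u \right)} = \frac{2 u}{W - \frac{7 W}{-597 + u}}$ ($r{\left(W,u \right)} = \frac{u + u}{W + \frac{W - 8 W}{u - 597}} = \frac{2 u}{W + \frac{\left(-7\right) W}{-597 + u}} = \frac{2 u}{W - \frac{7 W}{-597 + u}}$)
$- \frac{51362}{r{\left(692,-195 \right)}} + \frac{160246}{187^{2}} = - \frac{51362}{2 \left(-195\right) \frac{1}{692} \frac{1}{-604 - 195} \left(-597 - 195\right)} + \frac{160246}{187^{2}} = - \frac{51362}{2 \left(-195\right) \frac{1}{692} \frac{1}{-799} \left(-792\right)} + \frac{160246}{34969} = - \frac{51362}{2 \left(-195\right) \frac{1}{692} \left(- \frac{1}{799}\right) \left(-792\right)} + 160246 \cdot \frac{1}{34969} = - \frac{51362}{- \frac{77220}{138227}} + \frac{160246}{34969} = \left(-51362\right) \left(- \frac{138227}{77220}\right) + \frac{160246}{34969} = \frac{3549807587}{38610} + \frac{160246}{34969} = \frac{11285400782533}{122741190}$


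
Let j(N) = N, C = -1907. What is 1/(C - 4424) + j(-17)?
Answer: -107628/6331 ≈ -17.000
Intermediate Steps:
1/(C - 4424) + j(-17) = 1/(-1907 - 4424) - 17 = 1/(-6331) - 17 = -1/6331 - 17 = -107628/6331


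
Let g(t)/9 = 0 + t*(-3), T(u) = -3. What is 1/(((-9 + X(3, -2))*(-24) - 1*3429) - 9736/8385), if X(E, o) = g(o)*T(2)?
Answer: 8385/5650139 ≈ 0.0014840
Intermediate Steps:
g(t) = -27*t (g(t) = 9*(0 + t*(-3)) = 9*(0 - 3*t) = 9*(-3*t) = -27*t)
X(E, o) = 81*o (X(E, o) = -27*o*(-3) = 81*o)
1/(((-9 + X(3, -2))*(-24) - 1*3429) - 9736/8385) = 1/(((-9 + 81*(-2))*(-24) - 1*3429) - 9736/8385) = 1/(((-9 - 162)*(-24) - 3429) - 9736*1/8385) = 1/((-171*(-24) - 3429) - 9736/8385) = 1/((4104 - 3429) - 9736/8385) = 1/(675 - 9736/8385) = 1/(5650139/8385) = 8385/5650139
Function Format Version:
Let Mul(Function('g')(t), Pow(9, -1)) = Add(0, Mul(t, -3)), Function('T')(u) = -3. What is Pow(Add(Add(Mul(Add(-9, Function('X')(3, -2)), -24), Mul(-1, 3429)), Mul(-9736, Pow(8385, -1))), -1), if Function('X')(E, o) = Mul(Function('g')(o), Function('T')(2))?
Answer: Rational(8385, 5650139) ≈ 0.0014840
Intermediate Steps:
Function('g')(t) = Mul(-27, t) (Function('g')(t) = Mul(9, Add(0, Mul(t, -3))) = Mul(9, Add(0, Mul(-3, t))) = Mul(9, Mul(-3, t)) = Mul(-27, t))
Function('X')(E, o) = Mul(81, o) (Function('X')(E, o) = Mul(Mul(-27, o), -3) = Mul(81, o))
Pow(Add(Add(Mul(Add(-9, Function('X')(3, -2)), -24), Mul(-1, 3429)), Mul(-9736, Pow(8385, -1))), -1) = Pow(Add(Add(Mul(Add(-9, Mul(81, -2)), -24), Mul(-1, 3429)), Mul(-9736, Pow(8385, -1))), -1) = Pow(Add(Add(Mul(Add(-9, -162), -24), -3429), Mul(-9736, Rational(1, 8385))), -1) = Pow(Add(Add(Mul(-171, -24), -3429), Rational(-9736, 8385)), -1) = Pow(Add(Add(4104, -3429), Rational(-9736, 8385)), -1) = Pow(Add(675, Rational(-9736, 8385)), -1) = Pow(Rational(5650139, 8385), -1) = Rational(8385, 5650139)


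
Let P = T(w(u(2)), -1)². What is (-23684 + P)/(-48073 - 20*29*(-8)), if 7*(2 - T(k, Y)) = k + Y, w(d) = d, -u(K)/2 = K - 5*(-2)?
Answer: 1158995/2128217 ≈ 0.54459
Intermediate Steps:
u(K) = -20 - 2*K (u(K) = -2*(K - 5*(-2)) = -2*(K + 10) = -2*(10 + K) = -20 - 2*K)
T(k, Y) = 2 - Y/7 - k/7 (T(k, Y) = 2 - (k + Y)/7 = 2 - (Y + k)/7 = 2 + (-Y/7 - k/7) = 2 - Y/7 - k/7)
P = 1521/49 (P = (2 - ⅐*(-1) - (-20 - 2*2)/7)² = (2 + ⅐ - (-20 - 4)/7)² = (2 + ⅐ - ⅐*(-24))² = (2 + ⅐ + 24/7)² = (39/7)² = 1521/49 ≈ 31.041)
(-23684 + P)/(-48073 - 20*29*(-8)) = (-23684 + 1521/49)/(-48073 - 20*29*(-8)) = -1158995/(49*(-48073 - 580*(-8))) = -1158995/(49*(-48073 + 4640)) = -1158995/49/(-43433) = -1158995/49*(-1/43433) = 1158995/2128217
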